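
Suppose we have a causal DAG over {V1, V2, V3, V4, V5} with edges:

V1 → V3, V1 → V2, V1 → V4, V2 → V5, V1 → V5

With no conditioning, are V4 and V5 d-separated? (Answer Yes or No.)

2 paths connect V4 and V5; each must be blocked for d-separation to hold:
Path 1: V4 ← V1 → V5
  V1 is a fork and V1 is not conditioned on — no node blocks this path, so it is active.
Path 2: V4 ← V1 → V2 → V5
  V1 is a fork and V1 is not conditioned on; V2 is a chain and V2 is not conditioned on — no node blocks this path, so it is active.
Because an active path exists, V4 and V5 are not d-separated.

No — V4 and V5 are not d-separated given ∅.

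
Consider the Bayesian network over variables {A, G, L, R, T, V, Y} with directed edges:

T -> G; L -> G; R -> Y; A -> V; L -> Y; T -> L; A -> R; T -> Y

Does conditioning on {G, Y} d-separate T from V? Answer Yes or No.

We examine all 3 paths between T and V:
Path 1: T → G ← L → Y ← R ← A → V
  G is a collider and G is conditioned on, which opens it; L is a fork and L is not conditioned on; Y is a collider and Y is conditioned on, which opens it; R is a chain and R is not conditioned on; A is a fork and A is not conditioned on — no node blocks this path, so it is active.
Path 2: T → L → Y ← R ← A → V
  L is a chain and L is not conditioned on; Y is a collider and Y is conditioned on, which opens it; R is a chain and R is not conditioned on; A is a fork and A is not conditioned on — no node blocks this path, so it is active.
Path 3: T → Y ← R ← A → V
  Y is a collider and Y is conditioned on, which opens it; R is a chain and R is not conditioned on; A is a fork and A is not conditioned on — no node blocks this path, so it is active.
At least one path is unblocked, so d-separation fails.

No — T and V are not d-separated given {G, Y}.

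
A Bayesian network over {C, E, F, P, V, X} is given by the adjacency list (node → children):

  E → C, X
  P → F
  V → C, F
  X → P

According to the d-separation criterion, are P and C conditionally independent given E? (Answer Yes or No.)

2 paths connect P and C; each must be blocked for d-separation to hold:
  1. P → F ← V → C — F:collider[blocks]; V:fork[open] ⇒ blocked
  2. P ← X ← E → C — X:chain[open]; E:fork[blocks] ⇒ blocked
All paths are blocked; P ⊥ C | {E} holds.

Yes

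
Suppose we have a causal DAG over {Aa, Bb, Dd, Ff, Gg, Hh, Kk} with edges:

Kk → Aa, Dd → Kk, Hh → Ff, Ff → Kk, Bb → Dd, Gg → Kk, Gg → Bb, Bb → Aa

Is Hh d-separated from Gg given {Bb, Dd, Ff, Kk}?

Yes

3 paths connect Hh and Gg; each must be blocked for d-separation to hold:
Path 1: Hh → Ff → Kk ← Gg
  Ff is a chain here and Ff is conditioned on, so the path is blocked at Ff.
Path 2: Hh → Ff → Kk ← Dd ← Bb ← Gg
  Ff is a chain here and Ff is conditioned on, so the path is blocked at Ff.
Path 3: Hh → Ff → Kk → Aa ← Bb ← Gg
  Ff is a chain here and Ff is conditioned on, so the path is blocked at Ff.
Since every path is blocked, d-separation holds.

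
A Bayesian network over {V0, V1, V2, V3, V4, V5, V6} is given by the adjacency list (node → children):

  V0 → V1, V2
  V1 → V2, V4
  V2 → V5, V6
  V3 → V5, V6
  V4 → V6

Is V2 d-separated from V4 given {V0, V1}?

There are 4 undirected paths between V2 and V4; checking each against the conditioning set {V0, V1}:
Path 1: V2 ← V0 → V1 → V4
  V0 is a fork here and V0 is conditioned on, so the path is blocked at V0.
Path 2: V2 → V6 ← V4
  V6 is a collider here and neither V6 nor any of its descendants is conditioned on, so the collider stays closed — the path is blocked at V6.
Path 3: V2 ← V1 → V4
  V1 is a fork here and V1 is conditioned on, so the path is blocked at V1.
Path 4: V2 → V5 ← V3 → V6 ← V4
  V5 is a collider here and neither V5 nor any of its descendants is conditioned on, so the collider stays closed — the path is blocked at V5.
Since every path is blocked, d-separation holds.

Yes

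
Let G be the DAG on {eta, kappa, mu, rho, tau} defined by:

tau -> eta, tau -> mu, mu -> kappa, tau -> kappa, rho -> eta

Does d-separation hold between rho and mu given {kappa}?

Yes — rho and mu are d-separated given {kappa}.

2 paths connect rho and mu; each must be blocked for d-separation to hold:
Path 1: rho → eta ← tau → mu
  eta is a collider here and neither eta nor any of its descendants is conditioned on, so the collider stays closed — the path is blocked at eta.
Path 2: rho → eta ← tau → kappa ← mu
  eta is a collider here and neither eta nor any of its descendants is conditioned on, so the collider stays closed — the path is blocked at eta.
Since every path is blocked, d-separation holds.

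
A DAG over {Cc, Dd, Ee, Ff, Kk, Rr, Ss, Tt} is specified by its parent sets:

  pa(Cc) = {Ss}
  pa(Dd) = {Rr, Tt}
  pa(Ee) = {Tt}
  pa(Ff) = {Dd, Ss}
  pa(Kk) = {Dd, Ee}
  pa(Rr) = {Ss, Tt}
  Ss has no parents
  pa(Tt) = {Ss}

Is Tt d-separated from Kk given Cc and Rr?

No — Tt and Kk are not d-separated given {Cc, Rr}.

Enumerating the 6 paths from Tt to Kk and testing each for blocking by {Cc, Rr}:
Path 1: Tt → Dd → Kk
  Dd is a chain and Dd is not conditioned on — no node blocks this path, so it is active.
Path 2: Tt → Ee → Kk
  Ee is a chain and Ee is not conditioned on — no node blocks this path, so it is active.
Path 3: Tt ← Ss → Rr → Dd → Kk
  Rr is a chain here and Rr is conditioned on, so the path is blocked at Rr.
Path 4: Tt ← Ss → Ff ← Dd → Kk
  Ff is a collider here and neither Ff nor any of its descendants is conditioned on, so the collider stays closed — the path is blocked at Ff.
Path 5: Tt → Rr → Dd → Kk
  Rr is a chain here and Rr is conditioned on, so the path is blocked at Rr.
Path 6: Tt → Rr ← Ss → Ff ← Dd → Kk
  Ff is a collider here and neither Ff nor any of its descendants is conditioned on, so the collider stays closed — the path is blocked at Ff.
At least one path is unblocked, so d-separation fails.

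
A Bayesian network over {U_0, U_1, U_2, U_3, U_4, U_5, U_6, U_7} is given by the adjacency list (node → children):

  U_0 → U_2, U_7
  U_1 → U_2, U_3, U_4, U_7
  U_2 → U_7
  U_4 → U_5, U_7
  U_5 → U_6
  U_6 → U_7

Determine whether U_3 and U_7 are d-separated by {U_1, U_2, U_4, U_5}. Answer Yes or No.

Yes — U_3 and U_7 are d-separated given {U_1, U_2, U_4, U_5}.

We examine all 5 paths between U_3 and U_7:
Path 1: U_3 ← U_1 → U_4 → U_5 → U_6 → U_7
  U_1 is a fork here and U_1 is conditioned on, so the path is blocked at U_1.
Path 2: U_3 ← U_1 → U_4 → U_7
  U_1 is a fork here and U_1 is conditioned on, so the path is blocked at U_1.
Path 3: U_3 ← U_1 → U_7
  U_1 is a fork here and U_1 is conditioned on, so the path is blocked at U_1.
Path 4: U_3 ← U_1 → U_2 → U_7
  U_1 is a fork here and U_1 is conditioned on, so the path is blocked at U_1.
Path 5: U_3 ← U_1 → U_2 ← U_0 → U_7
  U_1 is a fork here and U_1 is conditioned on, so the path is blocked at U_1.
Since every path is blocked, d-separation holds.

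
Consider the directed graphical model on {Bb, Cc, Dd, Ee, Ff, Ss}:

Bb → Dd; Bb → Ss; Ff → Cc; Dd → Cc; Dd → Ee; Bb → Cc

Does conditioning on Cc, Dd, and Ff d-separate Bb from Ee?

We examine all 2 paths between Bb and Ee:
Path 1: Bb → Dd → Ee
  Dd is a chain here and Dd is conditioned on, so the path is blocked at Dd.
Path 2: Bb → Cc ← Dd → Ee
  Dd is a fork here and Dd is conditioned on, so the path is blocked at Dd.
Since every path is blocked, d-separation holds.

Yes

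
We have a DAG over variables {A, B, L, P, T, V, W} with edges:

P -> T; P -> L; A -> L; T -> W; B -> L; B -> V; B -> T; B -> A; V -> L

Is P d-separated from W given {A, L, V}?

4 paths connect P and W; each must be blocked for d-separation to hold:
Path 1: P → L ← V ← B → T → W
  V is a chain here and V is conditioned on, so the path is blocked at V.
Path 2: P → L ← B → T → W
  L is a collider and L is conditioned on, which opens it; B is a fork and B is not conditioned on; T is a chain and T is not conditioned on — no node blocks this path, so it is active.
Path 3: P → L ← A ← B → T → W
  A is a chain here and A is conditioned on, so the path is blocked at A.
Path 4: P → T → W
  T is a chain and T is not conditioned on — no node blocks this path, so it is active.
Since the path P → L ← B → T → W is active, P and W are not d-separated given {A, L, V}.

No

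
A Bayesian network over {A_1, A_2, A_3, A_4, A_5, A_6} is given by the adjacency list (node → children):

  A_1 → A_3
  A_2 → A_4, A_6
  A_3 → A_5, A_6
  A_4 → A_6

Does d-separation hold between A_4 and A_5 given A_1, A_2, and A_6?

No

There are 2 undirected paths between A_4 and A_5; checking each against the conditioning set {A_1, A_2, A_6}:
Path 1: A_4 ← A_2 → A_6 ← A_3 → A_5
  A_2 is a fork here and A_2 is conditioned on, so the path is blocked at A_2.
Path 2: A_4 → A_6 ← A_3 → A_5
  A_6 is a collider and A_6 is conditioned on, which opens it; A_3 is a fork and A_3 is not conditioned on — no node blocks this path, so it is active.
Since the path A_4 → A_6 ← A_3 → A_5 is active, A_4 and A_5 are not d-separated given {A_1, A_2, A_6}.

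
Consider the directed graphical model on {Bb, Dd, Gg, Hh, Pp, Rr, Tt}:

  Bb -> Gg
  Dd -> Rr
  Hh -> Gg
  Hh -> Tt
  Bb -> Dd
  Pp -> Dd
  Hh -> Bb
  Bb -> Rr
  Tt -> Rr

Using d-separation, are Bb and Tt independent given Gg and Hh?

Yes — Bb and Tt are d-separated given {Gg, Hh}.

We examine all 4 paths between Bb and Tt:
Path 1: Bb → Gg ← Hh → Tt
  Hh is a fork here and Hh is conditioned on, so the path is blocked at Hh.
Path 2: Bb → Rr ← Tt
  Rr is a collider here and neither Rr nor any of its descendants is conditioned on, so the collider stays closed — the path is blocked at Rr.
Path 3: Bb → Dd → Rr ← Tt
  Rr is a collider here and neither Rr nor any of its descendants is conditioned on, so the collider stays closed — the path is blocked at Rr.
Path 4: Bb ← Hh → Tt
  Hh is a fork here and Hh is conditioned on, so the path is blocked at Hh.
Since every path is blocked, d-separation holds.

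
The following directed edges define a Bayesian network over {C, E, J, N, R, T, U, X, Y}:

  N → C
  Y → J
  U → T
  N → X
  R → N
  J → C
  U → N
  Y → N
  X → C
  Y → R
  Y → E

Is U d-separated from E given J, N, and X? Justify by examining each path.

4 paths connect U and E; each must be blocked for d-separation to hold:
Path 1: U → N ← R ← Y → E
  N is a collider and N is conditioned on, which opens it; R is a chain and R is not conditioned on; Y is a fork and Y is not conditioned on — no node blocks this path, so it is active.
Path 2: U → N → C ← J ← Y → E
  N is a chain here and N is conditioned on, so the path is blocked at N.
Path 3: U → N ← Y → E
  N is a collider and N is conditioned on, which opens it; Y is a fork and Y is not conditioned on — no node blocks this path, so it is active.
Path 4: U → N → X → C ← J ← Y → E
  N is a chain here and N is conditioned on, so the path is blocked at N.
At least one path is unblocked, so d-separation fails.

No — U and E are not d-separated given {J, N, X}.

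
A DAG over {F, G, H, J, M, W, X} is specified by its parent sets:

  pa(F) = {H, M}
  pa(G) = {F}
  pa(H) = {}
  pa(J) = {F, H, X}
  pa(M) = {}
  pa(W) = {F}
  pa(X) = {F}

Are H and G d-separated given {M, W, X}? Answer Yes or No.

There are 3 undirected paths between H and G; checking each against the conditioning set {M, W, X}:
  1. H → F → G — F:chain[open] ⇒ active
  2. H → J ← X ← F → G — J:collider[blocks]; X:chain[blocks]; F:fork[open] ⇒ blocked
  3. H → J ← F → G — J:collider[blocks]; F:fork[open] ⇒ blocked
At least one path is unblocked, so d-separation fails.

No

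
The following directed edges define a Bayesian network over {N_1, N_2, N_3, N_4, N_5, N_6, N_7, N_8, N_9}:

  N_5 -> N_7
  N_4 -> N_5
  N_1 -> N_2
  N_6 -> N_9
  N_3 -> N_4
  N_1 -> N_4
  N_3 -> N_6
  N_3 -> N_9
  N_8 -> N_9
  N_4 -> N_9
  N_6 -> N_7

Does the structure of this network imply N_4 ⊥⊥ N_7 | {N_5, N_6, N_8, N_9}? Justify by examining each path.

There are 5 undirected paths between N_4 and N_7; checking each against the conditioning set {N_5, N_6, N_8, N_9}:
Path 1: N_4 → N_5 → N_7
  N_5 is a chain here and N_5 is conditioned on, so the path is blocked at N_5.
Path 2: N_4 → N_9 ← N_6 → N_7
  N_6 is a fork here and N_6 is conditioned on, so the path is blocked at N_6.
Path 3: N_4 → N_9 ← N_3 → N_6 → N_7
  N_6 is a chain here and N_6 is conditioned on, so the path is blocked at N_6.
Path 4: N_4 ← N_3 → N_6 → N_7
  N_6 is a chain here and N_6 is conditioned on, so the path is blocked at N_6.
Path 5: N_4 ← N_3 → N_9 ← N_6 → N_7
  N_6 is a fork here and N_6 is conditioned on, so the path is blocked at N_6.
All paths are blocked; N_4 ⊥ N_7 | {N_5, N_6, N_8, N_9} holds.

Yes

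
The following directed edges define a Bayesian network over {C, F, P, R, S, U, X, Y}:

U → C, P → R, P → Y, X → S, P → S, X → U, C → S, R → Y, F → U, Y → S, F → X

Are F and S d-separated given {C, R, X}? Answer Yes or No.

Yes

4 paths connect F and S; each must be blocked for d-separation to hold:
Path 1: F → U ← X → S
  X is a fork here and X is conditioned on, so the path is blocked at X.
Path 2: F → U → C → S
  C is a chain here and C is conditioned on, so the path is blocked at C.
Path 3: F → X → U → C → S
  X is a chain here and X is conditioned on, so the path is blocked at X.
Path 4: F → X → S
  X is a chain here and X is conditioned on, so the path is blocked at X.
Since every path is blocked, d-separation holds.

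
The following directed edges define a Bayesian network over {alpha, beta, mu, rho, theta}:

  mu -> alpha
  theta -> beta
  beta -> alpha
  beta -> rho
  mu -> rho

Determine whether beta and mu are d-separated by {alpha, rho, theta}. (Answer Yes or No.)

Enumerating the 2 paths from beta to mu and testing each for blocking by {alpha, rho, theta}:
Path 1: beta → rho ← mu
  rho is a collider and rho is conditioned on, which opens it — no node blocks this path, so it is active.
Path 2: beta → alpha ← mu
  alpha is a collider and alpha is conditioned on, which opens it — no node blocks this path, so it is active.
Because an active path exists, beta and mu are not d-separated.

No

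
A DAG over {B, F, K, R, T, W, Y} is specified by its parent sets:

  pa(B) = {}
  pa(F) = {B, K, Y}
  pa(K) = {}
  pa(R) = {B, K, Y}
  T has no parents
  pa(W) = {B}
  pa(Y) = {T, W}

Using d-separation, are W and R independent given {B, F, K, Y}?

There are 6 undirected paths between W and R; checking each against the conditioning set {B, F, K, Y}:
Path 1: W ← B → F ← K → R
  B is a fork here and B is conditioned on, so the path is blocked at B.
Path 2: W ← B → F ← Y → R
  B is a fork here and B is conditioned on, so the path is blocked at B.
Path 3: W ← B → R
  B is a fork here and B is conditioned on, so the path is blocked at B.
Path 4: W → Y → F ← K → R
  Y is a chain here and Y is conditioned on, so the path is blocked at Y.
Path 5: W → Y → F ← B → R
  Y is a chain here and Y is conditioned on, so the path is blocked at Y.
Path 6: W → Y → R
  Y is a chain here and Y is conditioned on, so the path is blocked at Y.
All paths are blocked; W ⊥ R | {B, F, K, Y} holds.

Yes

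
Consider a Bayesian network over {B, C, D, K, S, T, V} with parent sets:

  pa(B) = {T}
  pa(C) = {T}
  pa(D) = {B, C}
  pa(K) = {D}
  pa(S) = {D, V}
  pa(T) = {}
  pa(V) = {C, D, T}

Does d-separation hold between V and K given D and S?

We examine all 6 paths between V and K:
Path 1: V ← C ← T → B → D → K
  D is a chain here and D is conditioned on, so the path is blocked at D.
Path 2: V ← C → D → K
  D is a chain here and D is conditioned on, so the path is blocked at D.
Path 3: V ← T → C → D → K
  D is a chain here and D is conditioned on, so the path is blocked at D.
Path 4: V ← T → B → D → K
  D is a chain here and D is conditioned on, so the path is blocked at D.
Path 5: V → S ← D → K
  D is a fork here and D is conditioned on, so the path is blocked at D.
Path 6: V ← D → K
  D is a fork here and D is conditioned on, so the path is blocked at D.
All paths are blocked; V ⊥ K | {D, S} holds.

Yes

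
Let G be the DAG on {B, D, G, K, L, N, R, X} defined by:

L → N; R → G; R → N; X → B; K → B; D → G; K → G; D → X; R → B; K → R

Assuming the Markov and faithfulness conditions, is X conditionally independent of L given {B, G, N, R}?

6 paths connect X and L; each must be blocked for d-separation to hold:
Path 1: X → B ← R → N ← L
  R is a fork here and R is conditioned on, so the path is blocked at R.
Path 2: X → B ← K → R → N ← L
  R is a chain here and R is conditioned on, so the path is blocked at R.
Path 3: X → B ← K → G ← R → N ← L
  R is a fork here and R is conditioned on, so the path is blocked at R.
Path 4: X ← D → G ← R → N ← L
  R is a fork here and R is conditioned on, so the path is blocked at R.
Path 5: X ← D → G ← K → B ← R → N ← L
  R is a fork here and R is conditioned on, so the path is blocked at R.
Path 6: X ← D → G ← K → R → N ← L
  R is a chain here and R is conditioned on, so the path is blocked at R.
Since every path is blocked, d-separation holds.

Yes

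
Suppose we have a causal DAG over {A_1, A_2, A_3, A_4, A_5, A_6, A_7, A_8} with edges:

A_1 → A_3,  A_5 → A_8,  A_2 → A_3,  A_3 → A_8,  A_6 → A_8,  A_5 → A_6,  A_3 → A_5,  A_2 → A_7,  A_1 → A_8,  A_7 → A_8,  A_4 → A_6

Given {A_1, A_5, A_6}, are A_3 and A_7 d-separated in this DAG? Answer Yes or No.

We examine all 5 paths between A_3 and A_7:
Path 1: A_3 → A_5 → A_8 ← A_7
  A_5 is a chain here and A_5 is conditioned on, so the path is blocked at A_5.
Path 2: A_3 → A_5 → A_6 → A_8 ← A_7
  A_5 is a chain here and A_5 is conditioned on, so the path is blocked at A_5.
Path 3: A_3 ← A_2 → A_7
  A_2 is a fork and A_2 is not conditioned on — no node blocks this path, so it is active.
Path 4: A_3 ← A_1 → A_8 ← A_7
  A_1 is a fork here and A_1 is conditioned on, so the path is blocked at A_1.
Path 5: A_3 → A_8 ← A_7
  A_8 is a collider here and neither A_8 nor any of its descendants is conditioned on, so the collider stays closed — the path is blocked at A_8.
At least one path is unblocked, so d-separation fails.

No — A_3 and A_7 are not d-separated given {A_1, A_5, A_6}.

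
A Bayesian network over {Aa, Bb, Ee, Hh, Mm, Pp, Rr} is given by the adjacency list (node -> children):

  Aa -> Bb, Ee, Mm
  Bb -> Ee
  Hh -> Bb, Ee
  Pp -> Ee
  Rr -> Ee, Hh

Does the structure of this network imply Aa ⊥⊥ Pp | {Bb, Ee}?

No

4 paths connect Aa and Pp; each must be blocked for d-separation to hold:
Path 1: Aa → Bb ← Hh → Ee ← Pp
  Bb is a collider and Bb is conditioned on, which opens it; Hh is a fork and Hh is not conditioned on; Ee is a collider and Ee is conditioned on, which opens it — no node blocks this path, so it is active.
Path 2: Aa → Bb ← Hh ← Rr → Ee ← Pp
  Bb is a collider and Bb is conditioned on, which opens it; Hh is a chain and Hh is not conditioned on; Rr is a fork and Rr is not conditioned on; Ee is a collider and Ee is conditioned on, which opens it — no node blocks this path, so it is active.
Path 3: Aa → Bb → Ee ← Pp
  Bb is a chain here and Bb is conditioned on, so the path is blocked at Bb.
Path 4: Aa → Ee ← Pp
  Ee is a collider and Ee is conditioned on, which opens it — no node blocks this path, so it is active.
Since the path Aa → Bb ← Hh → Ee ← Pp is active, Aa and Pp are not d-separated given {Bb, Ee}.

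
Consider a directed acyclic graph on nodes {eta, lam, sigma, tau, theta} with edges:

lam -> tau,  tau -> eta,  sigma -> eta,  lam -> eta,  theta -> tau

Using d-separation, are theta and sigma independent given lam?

Enumerating the 2 paths from theta to sigma and testing each for blocking by {lam}:
  1. theta → tau → eta ← sigma — tau:chain[open]; eta:collider[blocks] ⇒ blocked
  2. theta → tau ← lam → eta ← sigma — tau:collider[blocks]; lam:fork[blocks]; eta:collider[blocks] ⇒ blocked
Every path is blocked, so theta and sigma are d-separated given {lam}.

Yes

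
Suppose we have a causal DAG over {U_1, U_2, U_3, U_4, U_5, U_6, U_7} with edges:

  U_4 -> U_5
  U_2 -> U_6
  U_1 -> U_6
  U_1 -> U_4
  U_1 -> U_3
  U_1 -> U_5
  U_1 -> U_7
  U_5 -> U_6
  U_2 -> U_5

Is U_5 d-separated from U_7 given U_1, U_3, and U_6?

Yes

Enumerating the 4 paths from U_5 to U_7 and testing each for blocking by {U_1, U_3, U_6}:
Path 1: U_5 ← U_4 ← U_1 → U_7
  U_1 is a fork here and U_1 is conditioned on, so the path is blocked at U_1.
Path 2: U_5 → U_6 ← U_1 → U_7
  U_1 is a fork here and U_1 is conditioned on, so the path is blocked at U_1.
Path 3: U_5 ← U_1 → U_7
  U_1 is a fork here and U_1 is conditioned on, so the path is blocked at U_1.
Path 4: U_5 ← U_2 → U_6 ← U_1 → U_7
  U_1 is a fork here and U_1 is conditioned on, so the path is blocked at U_1.
All paths are blocked; U_5 ⊥ U_7 | {U_1, U_3, U_6} holds.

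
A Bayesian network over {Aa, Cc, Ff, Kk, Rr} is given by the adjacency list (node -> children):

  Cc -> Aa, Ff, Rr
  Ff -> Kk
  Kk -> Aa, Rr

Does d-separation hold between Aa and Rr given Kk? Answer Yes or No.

No — Aa and Rr are not d-separated given {Kk}.

We examine all 4 paths between Aa and Rr:
  1. Aa ← Kk → Rr — Kk:fork[blocks] ⇒ blocked
  2. Aa ← Kk ← Ff ← Cc → Rr — Kk:chain[blocks]; Ff:chain[open]; Cc:fork[open] ⇒ blocked
  3. Aa ← Cc → Rr — Cc:fork[open] ⇒ active
  4. Aa ← Cc → Ff → Kk → Rr — Cc:fork[open]; Ff:chain[open]; Kk:chain[blocks] ⇒ blocked
Since the path Aa ← Cc → Rr is active, Aa and Rr are not d-separated given {Kk}.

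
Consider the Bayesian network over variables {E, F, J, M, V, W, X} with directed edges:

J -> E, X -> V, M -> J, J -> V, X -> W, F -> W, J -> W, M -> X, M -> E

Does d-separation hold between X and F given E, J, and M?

4 paths connect X and F; each must be blocked for d-separation to hold:
Path 1: X ← M → E ← J → W ← F
  M is a fork here and M is conditioned on, so the path is blocked at M.
Path 2: X ← M → J → W ← F
  M is a fork here and M is conditioned on, so the path is blocked at M.
Path 3: X → V ← J → W ← F
  V is a collider here and neither V nor any of its descendants is conditioned on, so the collider stays closed — the path is blocked at V.
Path 4: X → W ← F
  W is a collider here and neither W nor any of its descendants is conditioned on, so the collider stays closed — the path is blocked at W.
All paths are blocked; X ⊥ F | {E, J, M} holds.

Yes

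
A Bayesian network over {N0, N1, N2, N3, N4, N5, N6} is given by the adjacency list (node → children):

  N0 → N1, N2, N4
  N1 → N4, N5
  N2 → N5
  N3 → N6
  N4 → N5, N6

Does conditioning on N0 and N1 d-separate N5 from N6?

5 paths connect N5 and N6; each must be blocked for d-separation to hold:
  1. N5 ← N1 ← N0 → N4 → N6 — N1:chain[blocks]; N0:fork[blocks]; N4:chain[open] ⇒ blocked
  2. N5 ← N1 → N4 → N6 — N1:fork[blocks]; N4:chain[open] ⇒ blocked
  3. N5 ← N2 ← N0 → N1 → N4 → N6 — N2:chain[open]; N0:fork[blocks]; N1:chain[blocks]; N4:chain[open] ⇒ blocked
  4. N5 ← N2 ← N0 → N4 → N6 — N2:chain[open]; N0:fork[blocks]; N4:chain[open] ⇒ blocked
  5. N5 ← N4 → N6 — N4:fork[open] ⇒ active
Because an active path exists, N5 and N6 are not d-separated.

No — N5 and N6 are not d-separated given {N0, N1}.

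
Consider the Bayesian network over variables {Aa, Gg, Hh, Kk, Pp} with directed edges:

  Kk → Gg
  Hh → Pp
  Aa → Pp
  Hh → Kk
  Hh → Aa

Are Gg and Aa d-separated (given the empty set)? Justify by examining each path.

No — Gg and Aa are not d-separated given ∅.

We examine all 2 paths between Gg and Aa:
Path 1: Gg ← Kk ← Hh → Aa
  Kk is a chain and Kk is not conditioned on; Hh is a fork and Hh is not conditioned on — no node blocks this path, so it is active.
Path 2: Gg ← Kk ← Hh → Pp ← Aa
  Pp is a collider here and neither Pp nor any of its descendants is conditioned on, so the collider stays closed — the path is blocked at Pp.
Since the path Gg ← Kk ← Hh → Aa is active, Gg and Aa are not d-separated given ∅.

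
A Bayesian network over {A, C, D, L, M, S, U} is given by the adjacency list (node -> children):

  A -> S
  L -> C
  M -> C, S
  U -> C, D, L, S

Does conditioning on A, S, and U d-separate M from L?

Yes

We examine all 4 paths between M and L:
  1. M → C ← U → L — C:collider[blocks]; U:fork[blocks] ⇒ blocked
  2. M → C ← L — C:collider[blocks] ⇒ blocked
  3. M → S ← U → C ← L — S:collider[open]; U:fork[blocks]; C:collider[blocks] ⇒ blocked
  4. M → S ← U → L — S:collider[open]; U:fork[blocks] ⇒ blocked
Since every path is blocked, d-separation holds.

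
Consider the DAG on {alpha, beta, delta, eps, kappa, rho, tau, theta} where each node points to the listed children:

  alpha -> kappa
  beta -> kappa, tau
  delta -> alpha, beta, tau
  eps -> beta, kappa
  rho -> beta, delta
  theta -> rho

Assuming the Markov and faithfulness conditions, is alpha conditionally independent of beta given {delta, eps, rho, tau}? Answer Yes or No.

Yes

Enumerating the 5 paths from alpha to beta and testing each for blocking by {delta, eps, rho, tau}:
Path 1: alpha → kappa ← beta
  kappa is a collider here and neither kappa nor any of its descendants is conditioned on, so the collider stays closed — the path is blocked at kappa.
Path 2: alpha → kappa ← eps → beta
  kappa is a collider here and neither kappa nor any of its descendants is conditioned on, so the collider stays closed — the path is blocked at kappa.
Path 3: alpha ← delta → tau ← beta
  delta is a fork here and delta is conditioned on, so the path is blocked at delta.
Path 4: alpha ← delta → beta
  delta is a fork here and delta is conditioned on, so the path is blocked at delta.
Path 5: alpha ← delta ← rho → beta
  delta is a chain here and delta is conditioned on, so the path is blocked at delta.
Every path is blocked, so alpha and beta are d-separated given {delta, eps, rho, tau}.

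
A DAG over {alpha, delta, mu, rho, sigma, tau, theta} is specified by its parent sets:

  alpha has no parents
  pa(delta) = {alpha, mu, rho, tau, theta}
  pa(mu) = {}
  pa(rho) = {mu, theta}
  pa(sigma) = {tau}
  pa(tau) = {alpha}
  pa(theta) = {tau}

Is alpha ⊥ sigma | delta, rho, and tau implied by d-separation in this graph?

Yes

5 paths connect alpha and sigma; each must be blocked for d-separation to hold:
  1. alpha → tau → sigma — tau:chain[blocks] ⇒ blocked
  2. alpha → delta ← tau → sigma — delta:collider[open]; tau:fork[blocks] ⇒ blocked
  3. alpha → delta ← rho ← theta ← tau → sigma — delta:collider[open]; rho:chain[blocks]; theta:chain[open]; tau:fork[blocks] ⇒ blocked
  4. alpha → delta ← theta ← tau → sigma — delta:collider[open]; theta:chain[open]; tau:fork[blocks] ⇒ blocked
  5. alpha → delta ← mu → rho ← theta ← tau → sigma — delta:collider[open]; mu:fork[open]; rho:collider[open]; theta:chain[open]; tau:fork[blocks] ⇒ blocked
Every path is blocked, so alpha and sigma are d-separated given {delta, rho, tau}.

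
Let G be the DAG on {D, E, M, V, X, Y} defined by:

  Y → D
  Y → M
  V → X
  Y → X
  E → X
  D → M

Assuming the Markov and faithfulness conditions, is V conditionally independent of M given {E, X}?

2 paths connect V and M; each must be blocked for d-separation to hold:
Path 1: V → X ← Y → D → M
  X is a collider and X is conditioned on, which opens it; Y is a fork and Y is not conditioned on; D is a chain and D is not conditioned on — no node blocks this path, so it is active.
Path 2: V → X ← Y → M
  X is a collider and X is conditioned on, which opens it; Y is a fork and Y is not conditioned on — no node blocks this path, so it is active.
Since the path V → X ← Y → D → M is active, V and M are not d-separated given {E, X}.

No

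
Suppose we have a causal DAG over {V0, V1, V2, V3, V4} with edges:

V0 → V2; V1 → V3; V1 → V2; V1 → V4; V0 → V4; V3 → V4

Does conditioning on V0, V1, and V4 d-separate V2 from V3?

Enumerating the 4 paths from V2 to V3 and testing each for blocking by {V0, V1, V4}:
  1. V2 ← V1 → V3 — V1:fork[blocks] ⇒ blocked
  2. V2 ← V1 → V4 ← V3 — V1:fork[blocks]; V4:collider[open] ⇒ blocked
  3. V2 ← V0 → V4 ← V3 — V0:fork[blocks]; V4:collider[open] ⇒ blocked
  4. V2 ← V0 → V4 ← V1 → V3 — V0:fork[blocks]; V4:collider[open]; V1:fork[blocks] ⇒ blocked
All paths are blocked; V2 ⊥ V3 | {V0, V1, V4} holds.

Yes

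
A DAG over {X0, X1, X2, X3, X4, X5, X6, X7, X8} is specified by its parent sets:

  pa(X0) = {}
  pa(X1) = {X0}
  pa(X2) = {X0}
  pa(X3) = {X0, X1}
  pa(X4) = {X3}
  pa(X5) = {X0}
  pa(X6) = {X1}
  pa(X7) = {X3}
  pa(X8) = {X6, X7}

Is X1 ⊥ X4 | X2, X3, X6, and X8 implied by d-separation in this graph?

There are 3 undirected paths between X1 and X4; checking each against the conditioning set {X2, X3, X6, X8}:
  1. X1 ← X0 → X3 → X4 — X0:fork[open]; X3:chain[blocks] ⇒ blocked
  2. X1 → X3 → X4 — X3:chain[blocks] ⇒ blocked
  3. X1 → X6 → X8 ← X7 ← X3 → X4 — X6:chain[blocks]; X8:collider[open]; X7:chain[open]; X3:fork[blocks] ⇒ blocked
Every path is blocked, so X1 and X4 are d-separated given {X2, X3, X6, X8}.

Yes — X1 and X4 are d-separated given {X2, X3, X6, X8}.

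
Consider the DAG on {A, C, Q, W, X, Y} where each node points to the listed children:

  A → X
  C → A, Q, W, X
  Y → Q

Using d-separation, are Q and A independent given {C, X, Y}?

Yes

Enumerating the 2 paths from Q to A and testing each for blocking by {C, X, Y}:
  1. Q ← C → X ← A — C:fork[blocks]; X:collider[open] ⇒ blocked
  2. Q ← C → A — C:fork[blocks] ⇒ blocked
Since every path is blocked, d-separation holds.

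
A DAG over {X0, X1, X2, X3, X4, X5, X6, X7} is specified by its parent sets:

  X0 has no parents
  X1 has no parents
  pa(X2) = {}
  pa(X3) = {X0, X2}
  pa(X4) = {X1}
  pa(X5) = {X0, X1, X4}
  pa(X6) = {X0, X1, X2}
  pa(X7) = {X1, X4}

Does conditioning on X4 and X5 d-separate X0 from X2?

Enumerating the 5 paths from X0 to X2 and testing each for blocking by {X4, X5}:
  1. X0 → X5 ← X1 → X6 ← X2 — X5:collider[open]; X1:fork[open]; X6:collider[blocks] ⇒ blocked
  2. X0 → X5 ← X4 ← X1 → X6 ← X2 — X5:collider[open]; X4:chain[blocks]; X1:fork[open]; X6:collider[blocks] ⇒ blocked
  3. X0 → X5 ← X4 → X7 ← X1 → X6 ← X2 — X5:collider[open]; X4:fork[blocks]; X7:collider[blocks]; X1:fork[open]; X6:collider[blocks] ⇒ blocked
  4. X0 → X3 ← X2 — X3:collider[blocks] ⇒ blocked
  5. X0 → X6 ← X2 — X6:collider[blocks] ⇒ blocked
Since every path is blocked, d-separation holds.

Yes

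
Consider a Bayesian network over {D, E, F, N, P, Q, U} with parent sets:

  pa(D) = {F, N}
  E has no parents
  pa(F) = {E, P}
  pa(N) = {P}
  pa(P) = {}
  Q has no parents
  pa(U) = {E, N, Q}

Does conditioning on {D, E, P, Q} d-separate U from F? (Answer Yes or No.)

No

There are 3 undirected paths between U and F; checking each against the conditioning set {D, E, P, Q}:
Path 1: U ← E → F
  E is a fork here and E is conditioned on, so the path is blocked at E.
Path 2: U ← N → D ← F
  N is a fork and N is not conditioned on; D is a collider and D is conditioned on, which opens it — no node blocks this path, so it is active.
Path 3: U ← N ← P → F
  P is a fork here and P is conditioned on, so the path is blocked at P.
Because an active path exists, U and F are not d-separated.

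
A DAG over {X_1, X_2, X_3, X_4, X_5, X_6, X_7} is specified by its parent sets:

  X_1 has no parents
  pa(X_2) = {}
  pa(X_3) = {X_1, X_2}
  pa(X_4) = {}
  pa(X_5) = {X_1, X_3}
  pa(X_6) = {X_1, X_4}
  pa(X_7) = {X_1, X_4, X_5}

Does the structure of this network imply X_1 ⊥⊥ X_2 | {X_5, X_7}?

There are 4 undirected paths between X_1 and X_2; checking each against the conditioning set {X_5, X_7}:
Path 1: X_1 → X_3 ← X_2
  X_3 is a collider and its descendant X_5 is conditioned on, which opens it — no node blocks this path, so it is active.
Path 2: X_1 → X_5 ← X_3 ← X_2
  X_5 is a collider and X_5 is conditioned on, which opens it; X_3 is a chain and X_3 is not conditioned on — no node blocks this path, so it is active.
Path 3: X_1 → X_7 ← X_5 ← X_3 ← X_2
  X_5 is a chain here and X_5 is conditioned on, so the path is blocked at X_5.
Path 4: X_1 → X_6 ← X_4 → X_7 ← X_5 ← X_3 ← X_2
  X_6 is a collider here and neither X_6 nor any of its descendants is conditioned on, so the collider stays closed — the path is blocked at X_6.
Because an active path exists, X_1 and X_2 are not d-separated.

No — X_1 and X_2 are not d-separated given {X_5, X_7}.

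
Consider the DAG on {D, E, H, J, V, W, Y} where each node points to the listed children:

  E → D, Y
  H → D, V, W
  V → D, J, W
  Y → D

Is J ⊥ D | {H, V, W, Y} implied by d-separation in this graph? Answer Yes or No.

Yes

Enumerating the 3 paths from J to D and testing each for blocking by {H, V, W, Y}:
Path 1: J ← V → D
  V is a fork here and V is conditioned on, so the path is blocked at V.
Path 2: J ← V → W ← H → D
  V is a fork here and V is conditioned on, so the path is blocked at V.
Path 3: J ← V ← H → D
  V is a chain here and V is conditioned on, so the path is blocked at V.
Every path is blocked, so J and D are d-separated given {H, V, W, Y}.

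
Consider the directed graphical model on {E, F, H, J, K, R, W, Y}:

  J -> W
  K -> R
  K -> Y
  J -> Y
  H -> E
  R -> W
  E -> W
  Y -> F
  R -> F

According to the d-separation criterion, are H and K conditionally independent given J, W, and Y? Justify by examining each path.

4 paths connect H and K; each must be blocked for d-separation to hold:
Path 1: H → E → W ← R ← K
  E is a chain and E is not conditioned on; W is a collider and W is conditioned on, which opens it; R is a chain and R is not conditioned on — no node blocks this path, so it is active.
Path 2: H → E → W ← R → F ← Y ← K
  F is a collider here and neither F nor any of its descendants is conditioned on, so the collider stays closed — the path is blocked at F.
Path 3: H → E → W ← J → Y ← K
  J is a fork here and J is conditioned on, so the path is blocked at J.
Path 4: H → E → W ← J → Y → F ← R ← K
  J is a fork here and J is conditioned on, so the path is blocked at J.
Since the path H → E → W ← R ← K is active, H and K are not d-separated given {J, W, Y}.

No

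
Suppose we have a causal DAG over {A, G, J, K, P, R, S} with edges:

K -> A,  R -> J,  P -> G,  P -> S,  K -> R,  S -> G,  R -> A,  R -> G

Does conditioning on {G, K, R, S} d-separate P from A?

Yes

There are 4 undirected paths between P and A; checking each against the conditioning set {G, K, R, S}:
Path 1: P → S → G ← R ← K → A
  S is a chain here and S is conditioned on, so the path is blocked at S.
Path 2: P → S → G ← R → A
  S is a chain here and S is conditioned on, so the path is blocked at S.
Path 3: P → G ← R ← K → A
  R is a chain here and R is conditioned on, so the path is blocked at R.
Path 4: P → G ← R → A
  R is a fork here and R is conditioned on, so the path is blocked at R.
Since every path is blocked, d-separation holds.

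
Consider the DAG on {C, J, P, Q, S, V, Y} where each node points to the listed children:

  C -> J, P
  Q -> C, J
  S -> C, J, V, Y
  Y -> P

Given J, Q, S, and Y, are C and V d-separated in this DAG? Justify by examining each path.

Yes — C and V are d-separated given {J, Q, S, Y}.

4 paths connect C and V; each must be blocked for d-separation to hold:
  1. C → J ← S → V — J:collider[open]; S:fork[blocks] ⇒ blocked
  2. C ← Q → J ← S → V — Q:fork[blocks]; J:collider[open]; S:fork[blocks] ⇒ blocked
  3. C ← S → V — S:fork[blocks] ⇒ blocked
  4. C → P ← Y ← S → V — P:collider[blocks]; Y:chain[blocks]; S:fork[blocks] ⇒ blocked
Since every path is blocked, d-separation holds.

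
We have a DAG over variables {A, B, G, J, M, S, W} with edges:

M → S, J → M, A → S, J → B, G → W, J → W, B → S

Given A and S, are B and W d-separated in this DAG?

We examine all 2 paths between B and W:
Path 1: B → S ← M ← J → W
  S is a collider and S is conditioned on, which opens it; M is a chain and M is not conditioned on; J is a fork and J is not conditioned on — no node blocks this path, so it is active.
Path 2: B ← J → W
  J is a fork and J is not conditioned on — no node blocks this path, so it is active.
At least one path is unblocked, so d-separation fails.

No — B and W are not d-separated given {A, S}.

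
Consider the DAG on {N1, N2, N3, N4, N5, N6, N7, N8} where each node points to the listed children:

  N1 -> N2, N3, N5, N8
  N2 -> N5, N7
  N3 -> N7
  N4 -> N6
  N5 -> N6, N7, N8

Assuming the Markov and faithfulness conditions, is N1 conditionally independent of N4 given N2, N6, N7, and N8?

No

6 paths connect N1 and N4; each must be blocked for d-separation to hold:
  1. N1 → N3 → N7 ← N2 → N5 → N6 ← N4 — N3:chain[open]; N7:collider[open]; N2:fork[blocks]; N5:chain[open]; N6:collider[open] ⇒ blocked
  2. N1 → N3 → N7 ← N5 → N6 ← N4 — N3:chain[open]; N7:collider[open]; N5:fork[open]; N6:collider[open] ⇒ active
  3. N1 → N2 → N7 ← N5 → N6 ← N4 — N2:chain[blocks]; N7:collider[open]; N5:fork[open]; N6:collider[open] ⇒ blocked
  4. N1 → N2 → N5 → N6 ← N4 — N2:chain[blocks]; N5:chain[open]; N6:collider[open] ⇒ blocked
  5. N1 → N5 → N6 ← N4 — N5:chain[open]; N6:collider[open] ⇒ active
  6. N1 → N8 ← N5 → N6 ← N4 — N8:collider[open]; N5:fork[open]; N6:collider[open] ⇒ active
At least one path is unblocked, so d-separation fails.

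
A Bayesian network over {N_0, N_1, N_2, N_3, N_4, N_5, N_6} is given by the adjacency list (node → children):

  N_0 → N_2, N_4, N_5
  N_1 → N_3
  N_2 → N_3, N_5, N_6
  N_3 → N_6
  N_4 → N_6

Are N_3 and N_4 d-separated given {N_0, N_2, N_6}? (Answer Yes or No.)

No

Enumerating the 6 paths from N_3 to N_4 and testing each for blocking by {N_0, N_2, N_6}:
Path 1: N_3 → N_6 ← N_2 → N_5 ← N_0 → N_4
  N_2 is a fork here and N_2 is conditioned on, so the path is blocked at N_2.
Path 2: N_3 → N_6 ← N_2 ← N_0 → N_4
  N_2 is a chain here and N_2 is conditioned on, so the path is blocked at N_2.
Path 3: N_3 → N_6 ← N_4
  N_6 is a collider and N_6 is conditioned on, which opens it — no node blocks this path, so it is active.
Path 4: N_3 ← N_2 → N_6 ← N_4
  N_2 is a fork here and N_2 is conditioned on, so the path is blocked at N_2.
Path 5: N_3 ← N_2 → N_5 ← N_0 → N_4
  N_2 is a fork here and N_2 is conditioned on, so the path is blocked at N_2.
Path 6: N_3 ← N_2 ← N_0 → N_4
  N_2 is a chain here and N_2 is conditioned on, so the path is blocked at N_2.
Since the path N_3 → N_6 ← N_4 is active, N_3 and N_4 are not d-separated given {N_0, N_2, N_6}.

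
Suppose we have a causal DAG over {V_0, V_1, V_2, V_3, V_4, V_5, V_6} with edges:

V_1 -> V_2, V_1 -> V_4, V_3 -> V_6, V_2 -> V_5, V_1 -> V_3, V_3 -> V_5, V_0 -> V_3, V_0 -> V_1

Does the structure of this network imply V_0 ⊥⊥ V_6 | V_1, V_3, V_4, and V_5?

Enumerating the 3 paths from V_0 to V_6 and testing each for blocking by {V_1, V_3, V_4, V_5}:
Path 1: V_0 → V_3 → V_6
  V_3 is a chain here and V_3 is conditioned on, so the path is blocked at V_3.
Path 2: V_0 → V_1 → V_3 → V_6
  V_1 is a chain here and V_1 is conditioned on, so the path is blocked at V_1.
Path 3: V_0 → V_1 → V_2 → V_5 ← V_3 → V_6
  V_1 is a chain here and V_1 is conditioned on, so the path is blocked at V_1.
All paths are blocked; V_0 ⊥ V_6 | {V_1, V_3, V_4, V_5} holds.

Yes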